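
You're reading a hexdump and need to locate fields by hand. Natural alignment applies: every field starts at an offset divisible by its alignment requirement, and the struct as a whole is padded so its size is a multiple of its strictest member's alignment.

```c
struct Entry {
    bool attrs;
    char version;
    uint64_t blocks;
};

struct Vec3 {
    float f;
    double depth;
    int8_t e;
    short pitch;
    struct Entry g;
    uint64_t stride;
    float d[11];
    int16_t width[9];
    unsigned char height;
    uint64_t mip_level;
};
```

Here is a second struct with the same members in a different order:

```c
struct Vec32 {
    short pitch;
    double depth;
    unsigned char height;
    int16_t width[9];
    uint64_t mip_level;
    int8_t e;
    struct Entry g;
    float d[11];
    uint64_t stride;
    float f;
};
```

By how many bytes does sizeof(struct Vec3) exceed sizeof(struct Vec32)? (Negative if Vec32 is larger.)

-16

Entry: attrs at 0 (size 1, align 1) → ends 1; version at 1 (size 1, align 1) → ends 2; pad 6 to align 8 for blocks; blocks at 8 (size 8, align 8) → ends 16; total 16 bytes, alignment 8
f at 0 (size 4, align 4) → ends 4
pad 4 to align 8 for depth
depth at 8 (size 8, align 8) → ends 16
e at 16 (size 1, align 1) → ends 17
pad 1 to align 2 for pitch
pitch at 18 (size 2, align 2) → ends 20
pad 4 to align 8 for g
g at 24 (size 16, align 8) → ends 40
stride at 40 (size 8, align 8) → ends 48
d at 48 (size 44, align 4) → ends 92
width at 92 (size 18, align 2) → ends 110
height at 110 (size 1, align 1) → ends 111
pad 1 to align 8 for mip_level
mip_level at 112 (size 8, align 8) → ends 120
total 120 bytes, alignment 8
— Vec32 —
pitch at 0 (size 2, align 2) → ends 2
pad 6 to align 8 for depth
depth at 8 (size 8, align 8) → ends 16
height at 16 (size 1, align 1) → ends 17
pad 1 to align 2 for width
width at 18 (size 18, align 2) → ends 36
pad 4 to align 8 for mip_level
mip_level at 40 (size 8, align 8) → ends 48
e at 48 (size 1, align 1) → ends 49
pad 7 to align 8 for g
g at 56 (size 16, align 8) → ends 72
d at 72 (size 44, align 4) → ends 116
pad 4 to align 8 for stride
stride at 120 (size 8, align 8) → ends 128
f at 128 (size 4, align 4) → ends 132
tail pad 4 to reach multiple of 8
total 136 bytes, alignment 8
120 − 136 = -16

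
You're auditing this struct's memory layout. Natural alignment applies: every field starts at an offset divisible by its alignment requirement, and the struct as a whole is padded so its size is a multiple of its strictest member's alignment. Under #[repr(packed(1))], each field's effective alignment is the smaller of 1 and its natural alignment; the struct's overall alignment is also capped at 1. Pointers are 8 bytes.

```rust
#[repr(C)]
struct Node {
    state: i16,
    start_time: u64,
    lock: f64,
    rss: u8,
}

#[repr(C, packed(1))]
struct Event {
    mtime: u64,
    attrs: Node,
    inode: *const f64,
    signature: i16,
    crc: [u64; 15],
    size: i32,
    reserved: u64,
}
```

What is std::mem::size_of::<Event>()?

182 bytes

Node: state at 0 (size 2, align 2) → ends 2; pad 6 to align 8 for start_time; start_time at 8 (size 8, align 8) → ends 16; lock at 16 (size 8, align 8) → ends 24; rss at 24 (size 1, align 1) → ends 25; tail pad 7 to reach multiple of 8; total 32 bytes, alignment 8
mtime at 0 (size 8, align 1) → ends 8
attrs at 8 (size 32, align 1) → ends 40
inode at 40 (size 8, align 1) → ends 48
signature at 48 (size 2, align 1) → ends 50
crc at 50 (size 120, align 1) → ends 170
size at 170 (size 4, align 1) → ends 174
reserved at 174 (size 8, align 1) → ends 182
total 182 bytes, alignment 1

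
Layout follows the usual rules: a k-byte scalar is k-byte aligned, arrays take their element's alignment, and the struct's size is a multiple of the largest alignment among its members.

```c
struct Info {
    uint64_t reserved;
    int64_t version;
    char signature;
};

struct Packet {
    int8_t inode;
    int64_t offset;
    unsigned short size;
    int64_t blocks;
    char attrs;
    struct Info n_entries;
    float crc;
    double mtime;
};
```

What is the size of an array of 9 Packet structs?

720

Info: @0: reserved [8B, align 8] → 8; @8: version [8B, align 8] → 16; @16: signature [1B, align 1] → 17; +7 tail pad (align 8); size 24, align 8
@0: inode [1B, align 1] → 1
+7 pad (align 8)
@8: offset [8B, align 8] → 16
@16: size [2B, align 2] → 18
+6 pad (align 8)
@24: blocks [8B, align 8] → 32
@32: attrs [1B, align 1] → 33
+7 pad (align 8)
@40: n_entries [24B, align 8] → 64
@64: crc [4B, align 4] → 68
+4 pad (align 8)
@72: mtime [8B, align 8] → 80
size 80, align 8
array of 9: 9 × 80 = 720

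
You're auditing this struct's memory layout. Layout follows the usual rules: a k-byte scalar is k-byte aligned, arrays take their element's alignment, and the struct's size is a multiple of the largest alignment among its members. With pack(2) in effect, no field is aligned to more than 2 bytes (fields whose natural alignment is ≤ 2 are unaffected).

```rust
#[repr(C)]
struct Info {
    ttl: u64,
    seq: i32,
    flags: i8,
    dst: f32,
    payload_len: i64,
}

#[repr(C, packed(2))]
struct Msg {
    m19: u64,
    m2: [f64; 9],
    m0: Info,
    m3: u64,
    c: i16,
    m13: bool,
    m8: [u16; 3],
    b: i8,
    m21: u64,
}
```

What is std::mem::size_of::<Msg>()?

140 bytes

Info: @0: ttl [8B, align 8] → 8; @8: seq [4B, align 4] → 12; @12: flags [1B, align 1] → 13; +3 pad (align 4); @16: dst [4B, align 4] → 20; +4 pad (align 8); @24: payload_len [8B, align 8] → 32; size 32, align 8
@0: m19 [8B, align 2] → 8
@8: m2 [72B, align 2] → 80
@80: m0 [32B, align 2] → 112
@112: m3 [8B, align 2] → 120
@120: c [2B, align 2] → 122
@122: m13 [1B, align 1] → 123
+1 pad (align 2)
@124: m8 [6B, align 2] → 130
@130: b [1B, align 1] → 131
+1 pad (align 2)
@132: m21 [8B, align 2] → 140
size 140, align 2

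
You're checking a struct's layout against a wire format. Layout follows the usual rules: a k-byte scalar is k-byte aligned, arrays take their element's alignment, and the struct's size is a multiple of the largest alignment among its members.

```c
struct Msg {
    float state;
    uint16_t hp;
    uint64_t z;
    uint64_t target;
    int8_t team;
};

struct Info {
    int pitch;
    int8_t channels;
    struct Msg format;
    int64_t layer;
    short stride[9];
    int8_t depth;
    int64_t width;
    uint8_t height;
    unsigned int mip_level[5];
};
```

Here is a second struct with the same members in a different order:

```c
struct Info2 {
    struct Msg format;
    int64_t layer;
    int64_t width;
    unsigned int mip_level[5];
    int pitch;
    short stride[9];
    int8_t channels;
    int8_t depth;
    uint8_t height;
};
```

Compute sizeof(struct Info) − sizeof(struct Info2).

Msg: 0..4  state  (4B, 4-aligned); 4..6  hp  (2B, 2-aligned); 6..8  -- padding (2B); 8..16  z  (8B, 8-aligned); 16..24  target  (8B, 8-aligned); 24..25  team  (1B, 1-aligned); 25..32  -- tail padding (7B); sizeof = 32, alignof = 8
0..4  pitch  (4B, 4-aligned)
4..5  channels  (1B, 1-aligned)
5..8  -- padding (3B)
8..40  format  (32B, 8-aligned)
40..48  layer  (8B, 8-aligned)
48..66  stride  (18B, 2-aligned)
66..67  depth  (1B, 1-aligned)
67..72  -- padding (5B)
72..80  width  (8B, 8-aligned)
80..81  height  (1B, 1-aligned)
81..84  -- padding (3B)
84..104  mip_level  (20B, 4-aligned)
sizeof = 104, alignof = 8
— Info2 —
0..32  format  (32B, 8-aligned)
32..40  layer  (8B, 8-aligned)
40..48  width  (8B, 8-aligned)
48..68  mip_level  (20B, 4-aligned)
68..72  pitch  (4B, 4-aligned)
72..90  stride  (18B, 2-aligned)
90..91  channels  (1B, 1-aligned)
91..92  depth  (1B, 1-aligned)
92..93  height  (1B, 1-aligned)
93..96  -- tail padding (3B)
sizeof = 96, alignof = 8
104 − 96 = 8

8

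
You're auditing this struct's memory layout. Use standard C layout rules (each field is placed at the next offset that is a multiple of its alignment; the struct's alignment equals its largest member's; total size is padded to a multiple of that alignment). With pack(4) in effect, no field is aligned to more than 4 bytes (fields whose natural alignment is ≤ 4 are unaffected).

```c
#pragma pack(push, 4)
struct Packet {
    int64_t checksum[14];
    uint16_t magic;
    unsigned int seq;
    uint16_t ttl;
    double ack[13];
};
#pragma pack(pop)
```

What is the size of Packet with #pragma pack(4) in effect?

228

0..112  checksum  (112B, 4-aligned)
112..114  magic  (2B, 2-aligned)
114..116  -- padding (2B)
116..120  seq  (4B, 4-aligned)
120..122  ttl  (2B, 2-aligned)
122..124  -- padding (2B)
124..228  ack  (104B, 4-aligned)
sizeof = 228, alignof = 4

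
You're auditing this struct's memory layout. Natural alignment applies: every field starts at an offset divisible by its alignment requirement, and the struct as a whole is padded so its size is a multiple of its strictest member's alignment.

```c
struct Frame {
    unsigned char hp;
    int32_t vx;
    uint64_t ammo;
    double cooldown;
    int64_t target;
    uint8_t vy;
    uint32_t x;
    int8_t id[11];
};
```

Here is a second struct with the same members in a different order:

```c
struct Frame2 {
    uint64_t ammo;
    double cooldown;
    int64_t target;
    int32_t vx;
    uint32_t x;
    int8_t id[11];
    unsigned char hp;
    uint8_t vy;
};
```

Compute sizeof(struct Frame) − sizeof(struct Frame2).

hp at 0 (size 1, align 1) → ends 1
pad 3 to align 4 for vx
vx at 4 (size 4, align 4) → ends 8
ammo at 8 (size 8, align 8) → ends 16
cooldown at 16 (size 8, align 8) → ends 24
target at 24 (size 8, align 8) → ends 32
vy at 32 (size 1, align 1) → ends 33
pad 3 to align 4 for x
x at 36 (size 4, align 4) → ends 40
id at 40 (size 11, align 1) → ends 51
tail pad 5 to reach multiple of 8
total 56 bytes, alignment 8
— Frame2 —
ammo at 0 (size 8, align 8) → ends 8
cooldown at 8 (size 8, align 8) → ends 16
target at 16 (size 8, align 8) → ends 24
vx at 24 (size 4, align 4) → ends 28
x at 28 (size 4, align 4) → ends 32
id at 32 (size 11, align 1) → ends 43
hp at 43 (size 1, align 1) → ends 44
vy at 44 (size 1, align 1) → ends 45
tail pad 3 to reach multiple of 8
total 48 bytes, alignment 8
56 − 48 = 8

8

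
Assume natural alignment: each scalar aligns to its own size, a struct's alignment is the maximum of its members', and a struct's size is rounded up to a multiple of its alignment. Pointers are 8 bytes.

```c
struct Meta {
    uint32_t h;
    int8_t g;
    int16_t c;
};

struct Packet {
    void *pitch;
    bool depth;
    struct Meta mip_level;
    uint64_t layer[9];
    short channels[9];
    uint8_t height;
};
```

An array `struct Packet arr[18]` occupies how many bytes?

Meta: h at 0 (size 4, align 4) → ends 4; g at 4 (size 1, align 1) → ends 5; pad 1 to align 2 for c; c at 6 (size 2, align 2) → ends 8; total 8 bytes, alignment 4
pitch at 0 (size 8, align 8) → ends 8
depth at 8 (size 1, align 1) → ends 9
pad 3 to align 4 for mip_level
mip_level at 12 (size 8, align 4) → ends 20
pad 4 to align 8 for layer
layer at 24 (size 72, align 8) → ends 96
channels at 96 (size 18, align 2) → ends 114
height at 114 (size 1, align 1) → ends 115
tail pad 5 to reach multiple of 8
total 120 bytes, alignment 8
array of 18: 18 × 120 = 2160

2160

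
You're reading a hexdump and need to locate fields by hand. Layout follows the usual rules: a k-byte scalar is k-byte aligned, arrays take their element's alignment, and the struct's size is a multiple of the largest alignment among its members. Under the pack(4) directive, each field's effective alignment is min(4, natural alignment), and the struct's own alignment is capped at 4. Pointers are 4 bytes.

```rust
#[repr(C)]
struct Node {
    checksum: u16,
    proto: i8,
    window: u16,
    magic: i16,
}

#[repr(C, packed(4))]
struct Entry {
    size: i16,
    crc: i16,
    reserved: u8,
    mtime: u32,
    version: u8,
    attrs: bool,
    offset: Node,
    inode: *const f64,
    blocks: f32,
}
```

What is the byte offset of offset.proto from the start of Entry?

16

Node: @0: checksum [2B, align 2] → 2; @2: proto [1B, align 1] → 3; +1 pad (align 2); @4: window [2B, align 2] → 6; @6: magic [2B, align 2] → 8; size 8, align 2
@0: size [2B, align 2] → 2
@2: crc [2B, align 2] → 4
@4: reserved [1B, align 1] → 5
+3 pad (align 4)
@8: mtime [4B, align 4] → 12
@12: version [1B, align 1] → 13
@13: attrs [1B, align 1] → 14
@14: offset [8B, align 2] → 22
within Node: proto at 2
14 + 2 = 16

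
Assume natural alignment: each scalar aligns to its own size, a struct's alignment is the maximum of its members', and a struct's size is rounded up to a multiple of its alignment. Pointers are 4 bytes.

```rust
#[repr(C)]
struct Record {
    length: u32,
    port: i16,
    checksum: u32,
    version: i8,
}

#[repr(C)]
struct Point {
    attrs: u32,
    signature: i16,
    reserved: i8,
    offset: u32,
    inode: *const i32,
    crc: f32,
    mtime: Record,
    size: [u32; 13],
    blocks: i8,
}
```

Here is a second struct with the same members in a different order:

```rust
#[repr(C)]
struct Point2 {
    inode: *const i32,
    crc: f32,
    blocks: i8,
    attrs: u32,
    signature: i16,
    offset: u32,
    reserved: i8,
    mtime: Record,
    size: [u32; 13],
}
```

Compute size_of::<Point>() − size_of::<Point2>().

-4

Record: @0: length [4B, align 4] → 4; @4: port [2B, align 2] → 6; +2 pad (align 4); @8: checksum [4B, align 4] → 12; @12: version [1B, align 1] → 13; +3 tail pad (align 4); size 16, align 4
@0: attrs [4B, align 4] → 4
@4: signature [2B, align 2] → 6
@6: reserved [1B, align 1] → 7
+1 pad (align 4)
@8: offset [4B, align 4] → 12
@12: inode [4B, align 4] → 16
@16: crc [4B, align 4] → 20
@20: mtime [16B, align 4] → 36
@36: size [52B, align 4] → 88
@88: blocks [1B, align 1] → 89
+3 tail pad (align 4)
size 92, align 4
— Point2 —
@0: inode [4B, align 4] → 4
@4: crc [4B, align 4] → 8
@8: blocks [1B, align 1] → 9
+3 pad (align 4)
@12: attrs [4B, align 4] → 16
@16: signature [2B, align 2] → 18
+2 pad (align 4)
@20: offset [4B, align 4] → 24
@24: reserved [1B, align 1] → 25
+3 pad (align 4)
@28: mtime [16B, align 4] → 44
@44: size [52B, align 4] → 96
size 96, align 4
92 − 96 = -4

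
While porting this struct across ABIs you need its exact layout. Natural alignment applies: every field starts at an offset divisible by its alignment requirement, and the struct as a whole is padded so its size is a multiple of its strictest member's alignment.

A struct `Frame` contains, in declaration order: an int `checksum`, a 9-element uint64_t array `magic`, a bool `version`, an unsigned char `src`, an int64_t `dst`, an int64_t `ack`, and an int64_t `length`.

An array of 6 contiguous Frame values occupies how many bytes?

672

@0: checksum [4B, align 4] → 4
+4 pad (align 8)
@8: magic [72B, align 8] → 80
@80: version [1B, align 1] → 81
@81: src [1B, align 1] → 82
+6 pad (align 8)
@88: dst [8B, align 8] → 96
@96: ack [8B, align 8] → 104
@104: length [8B, align 8] → 112
size 112, align 8
array of 6: 6 × 112 = 672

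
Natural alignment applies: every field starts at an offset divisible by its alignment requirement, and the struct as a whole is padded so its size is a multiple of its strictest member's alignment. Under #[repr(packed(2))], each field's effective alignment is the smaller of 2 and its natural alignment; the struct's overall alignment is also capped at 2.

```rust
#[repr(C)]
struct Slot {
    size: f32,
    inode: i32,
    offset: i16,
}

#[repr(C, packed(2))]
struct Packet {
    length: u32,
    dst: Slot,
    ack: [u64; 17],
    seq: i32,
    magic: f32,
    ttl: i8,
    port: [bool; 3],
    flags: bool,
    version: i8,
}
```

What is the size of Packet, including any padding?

Slot: 0..4  size  (4B, 4-aligned); 4..8  inode  (4B, 4-aligned); 8..10  offset  (2B, 2-aligned); 10..12  -- tail padding (2B); sizeof = 12, alignof = 4
0..4  length  (4B, 2-aligned)
4..16  dst  (12B, 2-aligned)
16..152  ack  (136B, 2-aligned)
152..156  seq  (4B, 2-aligned)
156..160  magic  (4B, 2-aligned)
160..161  ttl  (1B, 1-aligned)
161..164  port  (3B, 1-aligned)
164..165  flags  (1B, 1-aligned)
165..166  version  (1B, 1-aligned)
sizeof = 166, alignof = 2

166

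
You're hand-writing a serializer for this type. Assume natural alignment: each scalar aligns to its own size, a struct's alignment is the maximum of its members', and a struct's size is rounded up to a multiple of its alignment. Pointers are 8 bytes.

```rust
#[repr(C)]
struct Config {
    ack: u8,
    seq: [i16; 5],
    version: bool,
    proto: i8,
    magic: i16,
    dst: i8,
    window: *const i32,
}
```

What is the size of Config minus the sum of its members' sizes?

@0: ack [1B, align 1] → 1
+1 pad (align 2)
@2: seq [10B, align 2] → 12
@12: version [1B, align 1] → 13
@13: proto [1B, align 1] → 14
@14: magic [2B, align 2] → 16
@16: dst [1B, align 1] → 17
+7 pad (align 8)
@24: window [8B, align 8] → 32
size 32, align 8
data bytes 24, size 32 → padding 8

8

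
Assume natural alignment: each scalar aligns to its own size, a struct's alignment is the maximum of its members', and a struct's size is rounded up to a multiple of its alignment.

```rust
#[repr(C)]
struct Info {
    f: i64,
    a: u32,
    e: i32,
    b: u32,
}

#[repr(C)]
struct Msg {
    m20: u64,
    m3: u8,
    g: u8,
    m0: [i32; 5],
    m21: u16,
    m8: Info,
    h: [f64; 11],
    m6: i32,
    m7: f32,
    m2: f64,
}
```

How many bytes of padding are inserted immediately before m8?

6

Info: f at 0 (size 8, align 8) → ends 8; a at 8 (size 4, align 4) → ends 12; e at 12 (size 4, align 4) → ends 16; b at 16 (size 4, align 4) → ends 20; tail pad 4 to reach multiple of 8; total 24 bytes, alignment 8
m20 at 0 (size 8, align 8) → ends 8
m3 at 8 (size 1, align 1) → ends 9
g at 9 (size 1, align 1) → ends 10
pad 2 to align 4 for m0
m0 at 12 (size 20, align 4) → ends 32
m21 at 32 (size 2, align 2) → ends 34
pad 6 to align 8 for m8
m8 at 40 (size 24, align 8) → ends 64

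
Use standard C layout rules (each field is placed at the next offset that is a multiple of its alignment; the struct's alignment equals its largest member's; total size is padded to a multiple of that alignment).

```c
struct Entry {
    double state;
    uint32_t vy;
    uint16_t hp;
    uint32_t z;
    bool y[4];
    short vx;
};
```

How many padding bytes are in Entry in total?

8

state at 0 (size 8, align 8) → ends 8
vy at 8 (size 4, align 4) → ends 12
hp at 12 (size 2, align 2) → ends 14
pad 2 to align 4 for z
z at 16 (size 4, align 4) → ends 20
y at 20 (size 4, align 1) → ends 24
vx at 24 (size 2, align 2) → ends 26
tail pad 6 to reach multiple of 8
total 32 bytes, alignment 8
data bytes 24, size 32 → padding 8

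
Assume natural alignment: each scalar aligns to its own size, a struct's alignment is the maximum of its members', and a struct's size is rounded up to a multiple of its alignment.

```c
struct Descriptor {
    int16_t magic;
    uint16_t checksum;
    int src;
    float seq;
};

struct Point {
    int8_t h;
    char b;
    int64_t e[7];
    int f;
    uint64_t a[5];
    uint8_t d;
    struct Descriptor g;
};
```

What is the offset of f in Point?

Descriptor: magic at 0 (size 2, align 2) → ends 2; checksum at 2 (size 2, align 2) → ends 4; src at 4 (size 4, align 4) → ends 8; seq at 8 (size 4, align 4) → ends 12; total 12 bytes, alignment 4
h at 0 (size 1, align 1) → ends 1
b at 1 (size 1, align 1) → ends 2
pad 6 to align 8 for e
e at 8 (size 56, align 8) → ends 64
f at 64 (size 4, align 4) → ends 68

64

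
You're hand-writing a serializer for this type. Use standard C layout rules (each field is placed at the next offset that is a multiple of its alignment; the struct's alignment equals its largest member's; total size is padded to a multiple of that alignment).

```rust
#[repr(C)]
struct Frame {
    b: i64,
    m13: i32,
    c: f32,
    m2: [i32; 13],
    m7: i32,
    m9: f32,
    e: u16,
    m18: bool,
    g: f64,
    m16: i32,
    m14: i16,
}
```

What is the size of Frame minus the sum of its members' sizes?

3

@0: b [8B, align 8] → 8
@8: m13 [4B, align 4] → 12
@12: c [4B, align 4] → 16
@16: m2 [52B, align 4] → 68
@68: m7 [4B, align 4] → 72
@72: m9 [4B, align 4] → 76
@76: e [2B, align 2] → 78
@78: m18 [1B, align 1] → 79
+1 pad (align 8)
@80: g [8B, align 8] → 88
@88: m16 [4B, align 4] → 92
@92: m14 [2B, align 2] → 94
+2 tail pad (align 8)
size 96, align 8
data bytes 93, size 96 → padding 3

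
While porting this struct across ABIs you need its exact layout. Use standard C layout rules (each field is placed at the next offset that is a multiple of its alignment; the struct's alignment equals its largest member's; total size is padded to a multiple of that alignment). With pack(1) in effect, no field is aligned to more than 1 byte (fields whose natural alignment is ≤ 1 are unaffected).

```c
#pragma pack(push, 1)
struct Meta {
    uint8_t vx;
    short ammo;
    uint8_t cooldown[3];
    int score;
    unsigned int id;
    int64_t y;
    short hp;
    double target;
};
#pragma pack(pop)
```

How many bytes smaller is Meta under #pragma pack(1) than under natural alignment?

natural layout:
  vx at 0 (size 1, align 1) → ends 1
  pad 1 to align 2 for ammo
  ammo at 2 (size 2, align 2) → ends 4
  cooldown at 4 (size 3, align 1) → ends 7
  pad 1 to align 4 for score
  score at 8 (size 4, align 4) → ends 12
  id at 12 (size 4, align 4) → ends 16
  y at 16 (size 8, align 8) → ends 24
  hp at 24 (size 2, align 2) → ends 26
  pad 6 to align 8 for target
  target at 32 (size 8, align 8) → ends 40
  total 40 bytes, alignment 8
packed(1) layout:
  vx at 0 (size 1, align 1) → ends 1
  ammo at 1 (size 2, align 1) → ends 3
  cooldown at 3 (size 3, align 1) → ends 6
  score at 6 (size 4, align 1) → ends 10
  id at 10 (size 4, align 1) → ends 14
  y at 14 (size 8, align 1) → ends 22
  hp at 22 (size 2, align 1) → ends 24
  target at 24 (size 8, align 1) → ends 32
  total 32 bytes, alignment 1
40 − 32 = 8

8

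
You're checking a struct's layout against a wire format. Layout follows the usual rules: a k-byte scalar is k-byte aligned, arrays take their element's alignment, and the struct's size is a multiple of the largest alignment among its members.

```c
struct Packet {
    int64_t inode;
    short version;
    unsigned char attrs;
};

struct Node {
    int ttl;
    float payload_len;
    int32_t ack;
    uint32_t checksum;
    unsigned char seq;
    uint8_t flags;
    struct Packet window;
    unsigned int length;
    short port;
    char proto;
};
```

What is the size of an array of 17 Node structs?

816

Packet: inode at 0 (size 8, align 8) → ends 8; version at 8 (size 2, align 2) → ends 10; attrs at 10 (size 1, align 1) → ends 11; tail pad 5 to reach multiple of 8; total 16 bytes, alignment 8
ttl at 0 (size 4, align 4) → ends 4
payload_len at 4 (size 4, align 4) → ends 8
ack at 8 (size 4, align 4) → ends 12
checksum at 12 (size 4, align 4) → ends 16
seq at 16 (size 1, align 1) → ends 17
flags at 17 (size 1, align 1) → ends 18
pad 6 to align 8 for window
window at 24 (size 16, align 8) → ends 40
length at 40 (size 4, align 4) → ends 44
port at 44 (size 2, align 2) → ends 46
proto at 46 (size 1, align 1) → ends 47
tail pad 1 to reach multiple of 8
total 48 bytes, alignment 8
array of 17: 17 × 48 = 816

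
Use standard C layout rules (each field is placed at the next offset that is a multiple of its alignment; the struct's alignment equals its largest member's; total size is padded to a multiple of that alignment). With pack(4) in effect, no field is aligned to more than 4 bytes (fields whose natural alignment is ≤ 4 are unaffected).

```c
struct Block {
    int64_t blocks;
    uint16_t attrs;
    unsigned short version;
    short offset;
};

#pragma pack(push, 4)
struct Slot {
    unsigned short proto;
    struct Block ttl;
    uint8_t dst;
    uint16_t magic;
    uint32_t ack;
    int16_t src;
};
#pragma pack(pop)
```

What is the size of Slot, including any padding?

32

Block: @0: blocks [8B, align 8] → 8; @8: attrs [2B, align 2] → 10; @10: version [2B, align 2] → 12; @12: offset [2B, align 2] → 14; +2 tail pad (align 8); size 16, align 8
@0: proto [2B, align 2] → 2
+2 pad (align 4)
@4: ttl [16B, align 4] → 20
@20: dst [1B, align 1] → 21
+1 pad (align 2)
@22: magic [2B, align 2] → 24
@24: ack [4B, align 4] → 28
@28: src [2B, align 2] → 30
+2 tail pad (align 4)
size 32, align 4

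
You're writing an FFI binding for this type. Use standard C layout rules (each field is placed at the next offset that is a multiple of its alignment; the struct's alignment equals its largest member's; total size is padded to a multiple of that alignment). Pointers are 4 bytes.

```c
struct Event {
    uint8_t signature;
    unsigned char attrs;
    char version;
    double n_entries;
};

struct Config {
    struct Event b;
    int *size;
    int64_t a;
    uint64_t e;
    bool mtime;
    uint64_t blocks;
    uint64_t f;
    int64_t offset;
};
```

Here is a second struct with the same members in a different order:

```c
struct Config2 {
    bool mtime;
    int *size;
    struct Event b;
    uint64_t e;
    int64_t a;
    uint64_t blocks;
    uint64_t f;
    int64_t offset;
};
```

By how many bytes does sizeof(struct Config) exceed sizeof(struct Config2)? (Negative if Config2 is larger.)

Event: @0: signature [1B, align 1] → 1; @1: attrs [1B, align 1] → 2; @2: version [1B, align 1] → 3; +5 pad (align 8); @8: n_entries [8B, align 8] → 16; size 16, align 8
@0: b [16B, align 8] → 16
@16: size [4B, align 4] → 20
+4 pad (align 8)
@24: a [8B, align 8] → 32
@32: e [8B, align 8] → 40
@40: mtime [1B, align 1] → 41
+7 pad (align 8)
@48: blocks [8B, align 8] → 56
@56: f [8B, align 8] → 64
@64: offset [8B, align 8] → 72
size 72, align 8
— Config2 —
@0: mtime [1B, align 1] → 1
+3 pad (align 4)
@4: size [4B, align 4] → 8
@8: b [16B, align 8] → 24
@24: e [8B, align 8] → 32
@32: a [8B, align 8] → 40
@40: blocks [8B, align 8] → 48
@48: f [8B, align 8] → 56
@56: offset [8B, align 8] → 64
size 64, align 8
72 − 64 = 8

8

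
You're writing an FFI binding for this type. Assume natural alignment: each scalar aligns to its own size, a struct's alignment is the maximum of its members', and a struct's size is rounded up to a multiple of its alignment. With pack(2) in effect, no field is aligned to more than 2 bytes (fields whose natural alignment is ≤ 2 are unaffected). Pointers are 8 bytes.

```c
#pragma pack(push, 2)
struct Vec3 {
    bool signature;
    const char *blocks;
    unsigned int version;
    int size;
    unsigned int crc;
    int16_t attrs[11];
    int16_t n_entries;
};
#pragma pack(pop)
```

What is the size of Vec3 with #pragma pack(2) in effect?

46

@0: signature [1B, align 1] → 1
+1 pad (align 2)
@2: blocks [8B, align 2] → 10
@10: version [4B, align 2] → 14
@14: size [4B, align 2] → 18
@18: crc [4B, align 2] → 22
@22: attrs [22B, align 2] → 44
@44: n_entries [2B, align 2] → 46
size 46, align 2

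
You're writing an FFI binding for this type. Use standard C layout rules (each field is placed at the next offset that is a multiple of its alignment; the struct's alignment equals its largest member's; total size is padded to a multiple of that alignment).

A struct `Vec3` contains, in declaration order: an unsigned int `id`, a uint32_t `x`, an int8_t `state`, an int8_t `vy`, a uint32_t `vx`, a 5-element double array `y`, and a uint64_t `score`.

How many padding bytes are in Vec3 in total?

2

@0: id [4B, align 4] → 4
@4: x [4B, align 4] → 8
@8: state [1B, align 1] → 9
@9: vy [1B, align 1] → 10
+2 pad (align 4)
@12: vx [4B, align 4] → 16
@16: y [40B, align 8] → 56
@56: score [8B, align 8] → 64
size 64, align 8
data bytes 62, size 64 → padding 2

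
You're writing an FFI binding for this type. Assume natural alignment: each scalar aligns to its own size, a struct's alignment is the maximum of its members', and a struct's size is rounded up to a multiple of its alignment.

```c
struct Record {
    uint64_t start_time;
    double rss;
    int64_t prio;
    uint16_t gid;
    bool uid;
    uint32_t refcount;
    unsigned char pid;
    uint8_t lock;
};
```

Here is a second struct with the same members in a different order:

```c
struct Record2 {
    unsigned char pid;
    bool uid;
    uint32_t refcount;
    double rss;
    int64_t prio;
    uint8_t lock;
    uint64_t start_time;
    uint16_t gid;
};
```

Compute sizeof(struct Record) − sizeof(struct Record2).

start_time at 0 (size 8, align 8) → ends 8
rss at 8 (size 8, align 8) → ends 16
prio at 16 (size 8, align 8) → ends 24
gid at 24 (size 2, align 2) → ends 26
uid at 26 (size 1, align 1) → ends 27
pad 1 to align 4 for refcount
refcount at 28 (size 4, align 4) → ends 32
pid at 32 (size 1, align 1) → ends 33
lock at 33 (size 1, align 1) → ends 34
tail pad 6 to reach multiple of 8
total 40 bytes, alignment 8
— Record2 —
pid at 0 (size 1, align 1) → ends 1
uid at 1 (size 1, align 1) → ends 2
pad 2 to align 4 for refcount
refcount at 4 (size 4, align 4) → ends 8
rss at 8 (size 8, align 8) → ends 16
prio at 16 (size 8, align 8) → ends 24
lock at 24 (size 1, align 1) → ends 25
pad 7 to align 8 for start_time
start_time at 32 (size 8, align 8) → ends 40
gid at 40 (size 2, align 2) → ends 42
tail pad 6 to reach multiple of 8
total 48 bytes, alignment 8
40 − 48 = -8

-8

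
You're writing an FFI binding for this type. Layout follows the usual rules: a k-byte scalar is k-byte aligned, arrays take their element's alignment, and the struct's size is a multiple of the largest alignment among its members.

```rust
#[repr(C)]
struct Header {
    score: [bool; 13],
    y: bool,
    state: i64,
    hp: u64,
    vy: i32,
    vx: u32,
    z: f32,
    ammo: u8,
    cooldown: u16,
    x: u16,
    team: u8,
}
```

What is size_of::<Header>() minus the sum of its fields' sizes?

0..13  score  (13B, 1-aligned)
13..14  y  (1B, 1-aligned)
14..16  -- padding (2B)
16..24  state  (8B, 8-aligned)
24..32  hp  (8B, 8-aligned)
32..36  vy  (4B, 4-aligned)
36..40  vx  (4B, 4-aligned)
40..44  z  (4B, 4-aligned)
44..45  ammo  (1B, 1-aligned)
45..46  -- padding (1B)
46..48  cooldown  (2B, 2-aligned)
48..50  x  (2B, 2-aligned)
50..51  team  (1B, 1-aligned)
51..56  -- tail padding (5B)
sizeof = 56, alignof = 8
data bytes 48, size 56 → padding 8

8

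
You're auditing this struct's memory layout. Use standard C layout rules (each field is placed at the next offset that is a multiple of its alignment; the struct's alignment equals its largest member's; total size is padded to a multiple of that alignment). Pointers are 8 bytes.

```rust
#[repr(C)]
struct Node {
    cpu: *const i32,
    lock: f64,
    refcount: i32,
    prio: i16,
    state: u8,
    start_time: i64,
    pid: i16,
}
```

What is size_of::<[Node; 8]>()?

0..8  cpu  (8B, 8-aligned)
8..16  lock  (8B, 8-aligned)
16..20  refcount  (4B, 4-aligned)
20..22  prio  (2B, 2-aligned)
22..23  state  (1B, 1-aligned)
23..24  -- padding (1B)
24..32  start_time  (8B, 8-aligned)
32..34  pid  (2B, 2-aligned)
34..40  -- tail padding (6B)
sizeof = 40, alignof = 8
array of 8: 8 × 40 = 320

320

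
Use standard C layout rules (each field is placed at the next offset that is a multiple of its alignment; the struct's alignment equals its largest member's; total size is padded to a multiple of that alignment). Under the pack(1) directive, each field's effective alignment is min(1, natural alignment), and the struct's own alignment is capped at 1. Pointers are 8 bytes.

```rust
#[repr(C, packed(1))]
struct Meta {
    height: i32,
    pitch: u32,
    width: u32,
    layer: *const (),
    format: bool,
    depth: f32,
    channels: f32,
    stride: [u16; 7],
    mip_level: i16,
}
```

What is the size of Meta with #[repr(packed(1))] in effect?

45

height at 0 (size 4, align 1) → ends 4
pitch at 4 (size 4, align 1) → ends 8
width at 8 (size 4, align 1) → ends 12
layer at 12 (size 8, align 1) → ends 20
format at 20 (size 1, align 1) → ends 21
depth at 21 (size 4, align 1) → ends 25
channels at 25 (size 4, align 1) → ends 29
stride at 29 (size 14, align 1) → ends 43
mip_level at 43 (size 2, align 1) → ends 45
total 45 bytes, alignment 1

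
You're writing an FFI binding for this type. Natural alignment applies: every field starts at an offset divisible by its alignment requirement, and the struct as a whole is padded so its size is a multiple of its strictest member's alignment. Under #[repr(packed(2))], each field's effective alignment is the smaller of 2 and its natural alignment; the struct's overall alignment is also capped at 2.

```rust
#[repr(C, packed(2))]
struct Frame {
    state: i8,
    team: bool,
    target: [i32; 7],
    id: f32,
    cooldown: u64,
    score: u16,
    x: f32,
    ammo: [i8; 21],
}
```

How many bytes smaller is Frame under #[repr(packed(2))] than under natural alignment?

natural layout:
  @0: state [1B, align 1] → 1
  @1: team [1B, align 1] → 2
  +2 pad (align 4)
  @4: target [28B, align 4] → 32
  @32: id [4B, align 4] → 36
  +4 pad (align 8)
  @40: cooldown [8B, align 8] → 48
  @48: score [2B, align 2] → 50
  +2 pad (align 4)
  @52: x [4B, align 4] → 56
  @56: ammo [21B, align 1] → 77
  +3 tail pad (align 8)
  size 80, align 8
packed(2) layout:
  @0: state [1B, align 1] → 1
  @1: team [1B, align 1] → 2
  @2: target [28B, align 2] → 30
  @30: id [4B, align 2] → 34
  @34: cooldown [8B, align 2] → 42
  @42: score [2B, align 2] → 44
  @44: x [4B, align 2] → 48
  @48: ammo [21B, align 1] → 69
  +1 tail pad (align 2)
  size 70, align 2
80 − 70 = 10

10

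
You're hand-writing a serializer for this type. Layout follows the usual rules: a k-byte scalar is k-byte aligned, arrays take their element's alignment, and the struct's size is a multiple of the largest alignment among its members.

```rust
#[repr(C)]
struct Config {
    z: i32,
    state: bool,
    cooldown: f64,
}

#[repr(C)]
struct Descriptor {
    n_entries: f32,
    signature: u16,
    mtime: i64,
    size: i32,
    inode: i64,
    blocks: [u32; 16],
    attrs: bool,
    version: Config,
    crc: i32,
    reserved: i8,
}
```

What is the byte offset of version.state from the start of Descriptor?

Config: @0: z [4B, align 4] → 4; @4: state [1B, align 1] → 5; +3 pad (align 8); @8: cooldown [8B, align 8] → 16; size 16, align 8
@0: n_entries [4B, align 4] → 4
@4: signature [2B, align 2] → 6
+2 pad (align 8)
@8: mtime [8B, align 8] → 16
@16: size [4B, align 4] → 20
+4 pad (align 8)
@24: inode [8B, align 8] → 32
@32: blocks [64B, align 4] → 96
@96: attrs [1B, align 1] → 97
+7 pad (align 8)
@104: version [16B, align 8] → 120
within Config: state at 4
104 + 4 = 108

108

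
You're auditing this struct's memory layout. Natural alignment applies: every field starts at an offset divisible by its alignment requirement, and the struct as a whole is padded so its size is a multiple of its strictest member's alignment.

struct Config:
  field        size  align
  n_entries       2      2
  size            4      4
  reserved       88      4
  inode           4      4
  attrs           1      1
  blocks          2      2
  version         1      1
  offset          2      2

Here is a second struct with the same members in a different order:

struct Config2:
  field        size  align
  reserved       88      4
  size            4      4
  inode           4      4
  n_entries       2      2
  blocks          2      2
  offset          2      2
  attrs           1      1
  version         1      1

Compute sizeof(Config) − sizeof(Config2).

4

n_entries at 0 (size 2, align 2) → ends 2
pad 2 to align 4 for size
size at 4 (size 4, align 4) → ends 8
reserved at 8 (size 88, align 4) → ends 96
inode at 96 (size 4, align 4) → ends 100
attrs at 100 (size 1, align 1) → ends 101
pad 1 to align 2 for blocks
blocks at 102 (size 2, align 2) → ends 104
version at 104 (size 1, align 1) → ends 105
pad 1 to align 2 for offset
offset at 106 (size 2, align 2) → ends 108
total 108 bytes, alignment 4
— Config2 —
reserved at 0 (size 88, align 4) → ends 88
size at 88 (size 4, align 4) → ends 92
inode at 92 (size 4, align 4) → ends 96
n_entries at 96 (size 2, align 2) → ends 98
blocks at 98 (size 2, align 2) → ends 100
offset at 100 (size 2, align 2) → ends 102
attrs at 102 (size 1, align 1) → ends 103
version at 103 (size 1, align 1) → ends 104
total 104 bytes, alignment 4
108 − 104 = 4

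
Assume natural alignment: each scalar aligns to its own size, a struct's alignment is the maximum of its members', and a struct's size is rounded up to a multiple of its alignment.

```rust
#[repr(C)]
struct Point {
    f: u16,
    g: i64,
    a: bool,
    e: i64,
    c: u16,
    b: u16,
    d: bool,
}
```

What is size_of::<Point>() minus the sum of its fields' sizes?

0..2  f  (2B, 2-aligned)
2..8  -- padding (6B)
8..16  g  (8B, 8-aligned)
16..17  a  (1B, 1-aligned)
17..24  -- padding (7B)
24..32  e  (8B, 8-aligned)
32..34  c  (2B, 2-aligned)
34..36  b  (2B, 2-aligned)
36..37  d  (1B, 1-aligned)
37..40  -- tail padding (3B)
sizeof = 40, alignof = 8
data bytes 24, size 40 → padding 16

16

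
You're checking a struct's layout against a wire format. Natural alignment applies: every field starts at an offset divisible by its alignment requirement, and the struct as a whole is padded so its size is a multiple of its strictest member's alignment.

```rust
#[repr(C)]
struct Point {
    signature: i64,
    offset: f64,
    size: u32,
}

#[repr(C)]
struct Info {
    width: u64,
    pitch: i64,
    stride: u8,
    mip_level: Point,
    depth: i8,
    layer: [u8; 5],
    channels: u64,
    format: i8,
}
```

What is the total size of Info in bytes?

72

Point: @0: signature [8B, align 8] → 8; @8: offset [8B, align 8] → 16; @16: size [4B, align 4] → 20; +4 tail pad (align 8); size 24, align 8
@0: width [8B, align 8] → 8
@8: pitch [8B, align 8] → 16
@16: stride [1B, align 1] → 17
+7 pad (align 8)
@24: mip_level [24B, align 8] → 48
@48: depth [1B, align 1] → 49
@49: layer [5B, align 1] → 54
+2 pad (align 8)
@56: channels [8B, align 8] → 64
@64: format [1B, align 1] → 65
+7 tail pad (align 8)
size 72, align 8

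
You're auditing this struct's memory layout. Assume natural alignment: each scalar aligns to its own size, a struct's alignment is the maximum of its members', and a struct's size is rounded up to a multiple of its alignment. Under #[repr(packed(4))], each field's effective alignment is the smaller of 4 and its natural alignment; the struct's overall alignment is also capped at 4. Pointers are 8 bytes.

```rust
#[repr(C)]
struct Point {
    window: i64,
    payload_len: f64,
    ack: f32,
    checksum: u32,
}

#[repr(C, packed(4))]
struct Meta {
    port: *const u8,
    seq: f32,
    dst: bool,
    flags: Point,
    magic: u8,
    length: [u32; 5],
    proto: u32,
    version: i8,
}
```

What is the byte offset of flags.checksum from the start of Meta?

Point: 0..8  window  (8B, 8-aligned); 8..16  payload_len  (8B, 8-aligned); 16..20  ack  (4B, 4-aligned); 20..24  checksum  (4B, 4-aligned); sizeof = 24, alignof = 8
0..8  port  (8B, 4-aligned)
8..12  seq  (4B, 4-aligned)
12..13  dst  (1B, 1-aligned)
13..16  -- padding (3B)
16..40  flags  (24B, 4-aligned)
within Point: checksum at 20
16 + 20 = 36

36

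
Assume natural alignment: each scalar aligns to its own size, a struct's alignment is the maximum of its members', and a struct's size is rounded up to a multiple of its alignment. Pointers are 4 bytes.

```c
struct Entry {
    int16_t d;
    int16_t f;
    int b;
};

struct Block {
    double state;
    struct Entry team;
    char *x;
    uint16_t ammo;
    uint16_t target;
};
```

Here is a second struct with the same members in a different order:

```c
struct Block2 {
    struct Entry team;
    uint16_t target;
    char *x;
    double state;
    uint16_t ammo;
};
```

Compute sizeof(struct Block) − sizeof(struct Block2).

-8

Entry: 0..2  d  (2B, 2-aligned); 2..4  f  (2B, 2-aligned); 4..8  b  (4B, 4-aligned); sizeof = 8, alignof = 4
0..8  state  (8B, 8-aligned)
8..16  team  (8B, 4-aligned)
16..20  x  (4B, 4-aligned)
20..22  ammo  (2B, 2-aligned)
22..24  target  (2B, 2-aligned)
sizeof = 24, alignof = 8
— Block2 —
0..8  team  (8B, 4-aligned)
8..10  target  (2B, 2-aligned)
10..12  -- padding (2B)
12..16  x  (4B, 4-aligned)
16..24  state  (8B, 8-aligned)
24..26  ammo  (2B, 2-aligned)
26..32  -- tail padding (6B)
sizeof = 32, alignof = 8
24 − 32 = -8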